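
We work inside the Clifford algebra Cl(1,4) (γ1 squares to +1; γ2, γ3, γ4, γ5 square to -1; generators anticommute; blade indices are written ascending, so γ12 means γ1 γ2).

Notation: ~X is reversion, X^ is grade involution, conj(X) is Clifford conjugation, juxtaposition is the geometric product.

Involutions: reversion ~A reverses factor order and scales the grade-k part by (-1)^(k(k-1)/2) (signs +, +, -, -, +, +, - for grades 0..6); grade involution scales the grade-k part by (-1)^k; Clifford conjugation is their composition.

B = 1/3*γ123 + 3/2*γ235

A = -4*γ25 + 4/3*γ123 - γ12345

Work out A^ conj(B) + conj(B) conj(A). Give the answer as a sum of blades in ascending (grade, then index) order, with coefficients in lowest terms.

first term: 4/9 - 6*γ3 + 3/2*γ14 + 2*γ15 - 1/3*γ45 + 4/3*γ135
second term: -4/9 + 6*γ3 + 3/2*γ14 + 2*γ15 - 1/3*γ45 + 4/3*γ135
Answer: 3*γ14 + 4*γ15 - 2/3*γ45 + 8/3*γ135


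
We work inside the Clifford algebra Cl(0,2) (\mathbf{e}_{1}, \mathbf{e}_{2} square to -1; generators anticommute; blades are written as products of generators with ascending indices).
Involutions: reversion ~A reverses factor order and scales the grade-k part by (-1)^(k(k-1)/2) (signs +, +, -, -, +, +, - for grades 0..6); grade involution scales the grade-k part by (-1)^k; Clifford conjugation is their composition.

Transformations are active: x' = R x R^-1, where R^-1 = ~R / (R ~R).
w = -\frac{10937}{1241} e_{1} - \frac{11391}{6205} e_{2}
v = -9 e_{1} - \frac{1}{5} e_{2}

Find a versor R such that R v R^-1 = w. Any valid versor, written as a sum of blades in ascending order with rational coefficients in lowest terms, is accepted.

Key observation: q(v) = q(w) = -\frac{2026}{25} (sandwiches preserve the norm), so R = v + w = -\frac{22106}{1241} e_{1} - \frac{12632}{6205} e_{2} works whenever it is invertible — the component of v along it is kept and (v - w)/2 reverses, sending v to w.
Answer: -\frac{22106}{1241} e_{1} - \frac{12632}{6205} e_{2}


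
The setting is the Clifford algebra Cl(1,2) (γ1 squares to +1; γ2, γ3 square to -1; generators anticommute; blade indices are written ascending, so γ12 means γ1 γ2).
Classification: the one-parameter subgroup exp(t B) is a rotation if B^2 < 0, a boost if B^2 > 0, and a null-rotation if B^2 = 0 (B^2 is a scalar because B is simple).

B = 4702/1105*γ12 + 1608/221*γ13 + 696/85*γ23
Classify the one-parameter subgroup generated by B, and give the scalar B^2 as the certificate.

B^2 term by term: the squares give (4702/1105)^2*(γ12)^2 + (1608/221)^2*(γ13)^2 + (696/85)^2*(γ23)^2 = 22108804/1221025*(+1) + 2585664/48841*(+1) + 484416/7225*(-1) = 4 (each basis 2-blade squares to minus the product of its generators' squares); cross terms between blades sharing an index anticommute and cancel. So B^2 = 4.
Answer: boost, certificate B^2 = 4. The class reads off the invariant scalar 4 directly.


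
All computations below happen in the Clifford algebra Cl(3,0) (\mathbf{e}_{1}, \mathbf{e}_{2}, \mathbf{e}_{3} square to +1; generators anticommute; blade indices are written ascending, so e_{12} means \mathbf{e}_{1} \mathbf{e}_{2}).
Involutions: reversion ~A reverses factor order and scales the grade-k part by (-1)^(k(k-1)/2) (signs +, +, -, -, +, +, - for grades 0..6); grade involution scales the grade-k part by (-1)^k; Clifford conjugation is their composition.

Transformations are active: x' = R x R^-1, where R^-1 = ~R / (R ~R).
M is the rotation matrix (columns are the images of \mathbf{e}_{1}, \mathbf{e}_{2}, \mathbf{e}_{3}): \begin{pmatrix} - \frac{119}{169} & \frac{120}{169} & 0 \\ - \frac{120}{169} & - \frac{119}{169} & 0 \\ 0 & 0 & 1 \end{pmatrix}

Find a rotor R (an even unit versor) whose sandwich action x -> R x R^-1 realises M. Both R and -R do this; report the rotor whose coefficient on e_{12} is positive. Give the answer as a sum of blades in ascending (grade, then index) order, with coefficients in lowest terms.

Method: write R = a + b12*e_{12} + b13*e_{13} + b23*e_{23} with a^2 + b12^2 + b13^2 + b23^2 = 1 (so R^-1 = ~R). Expanding the columns R e_j ~R gives tr M = 4a^2 - 1 and, from the antisymmetric part, M21 - M12 = -4a*b12, M13 - M31 = 4a*b13, M32 - M23 = -4a*b23.
Here tr M = -\frac{69}{169}, so a^2 = (1 + tr M)/4 = \frac{25}{169} and a = ±\frac{5}{13}. Taking a = \frac{5}{13}: M21 - M12 = -\frac{240}{169}, M13 - M31 = 0, M32 - M23 = 0, giving b12 = \frac{12}{13}, b13 = 0, b23 = 0, i.e. R = \frac{5}{13} + \frac{12}{13} e_{12}.
Its e_{12} coefficient is already positive.
Answer: \frac{5}{13} + \frac{12}{13} e_{12}. Key observation: the double cover Spin(3) -> SO(3) sends R and -R to the same matrix (trace -\frac{69}{169} here), so the stated sign of the e_{12} coefficient is what selects one sheet.


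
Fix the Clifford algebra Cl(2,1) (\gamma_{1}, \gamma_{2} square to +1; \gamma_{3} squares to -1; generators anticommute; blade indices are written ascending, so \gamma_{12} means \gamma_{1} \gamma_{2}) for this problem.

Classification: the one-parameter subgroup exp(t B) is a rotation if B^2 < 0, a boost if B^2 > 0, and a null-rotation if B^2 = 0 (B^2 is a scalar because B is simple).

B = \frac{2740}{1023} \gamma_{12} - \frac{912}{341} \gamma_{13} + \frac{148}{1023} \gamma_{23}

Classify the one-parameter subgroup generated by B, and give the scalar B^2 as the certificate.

B^2 term by term: the squares give (\frac{2740}{1023})^2*(\gamma_{12})^2 + (-\frac{912}{341})^2*(\gamma_{13})^2 + (\frac{148}{1023})^2*(\gamma_{23})^2 = \frac{7507600}{1046529}*(-1) + \frac{831744}{116281}*(+1) + \frac{21904}{1046529}*(+1) = 0 (each basis 2-blade squares to minus the product of its generators' squares); cross terms between blades sharing an index anticommute and cancel. So B^2 = 0.
Answer: null-rotation, certificate B^2 = 0. The scalar 0 is the complete invariant here: its sign names the subgroup type.


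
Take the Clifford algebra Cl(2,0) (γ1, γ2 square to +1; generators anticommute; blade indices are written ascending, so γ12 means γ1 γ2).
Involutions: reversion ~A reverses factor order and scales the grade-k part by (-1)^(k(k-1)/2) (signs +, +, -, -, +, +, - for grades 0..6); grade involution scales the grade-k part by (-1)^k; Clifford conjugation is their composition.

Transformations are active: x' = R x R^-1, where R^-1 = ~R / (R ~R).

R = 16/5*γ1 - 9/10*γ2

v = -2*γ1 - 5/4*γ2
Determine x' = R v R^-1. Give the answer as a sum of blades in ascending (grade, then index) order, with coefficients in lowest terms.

~R = 16/5*γ1 - 9/10*γ2, and R ~R = 221/20, so R^-1 = ~R / (221/20).
R v = -211/40 - 29/5*γ12
Answer: -1166/1105*γ1 + 9323/4420*γ2


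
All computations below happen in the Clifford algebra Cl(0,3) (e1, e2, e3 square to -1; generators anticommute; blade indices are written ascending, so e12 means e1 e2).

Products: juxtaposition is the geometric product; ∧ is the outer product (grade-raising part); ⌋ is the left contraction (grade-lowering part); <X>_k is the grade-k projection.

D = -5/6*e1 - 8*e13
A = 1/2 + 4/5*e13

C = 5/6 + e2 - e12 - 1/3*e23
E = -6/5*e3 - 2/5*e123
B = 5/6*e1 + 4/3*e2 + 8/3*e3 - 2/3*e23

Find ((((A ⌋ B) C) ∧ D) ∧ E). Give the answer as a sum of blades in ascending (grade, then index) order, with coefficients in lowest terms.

step 1: 5/12*e1 + 2/3*e2 + 4/3*e3 - 1/3*e23
step 2: -7/9 - 23/72*e1 + 19/36*e2 + e3 + 5/12*e12 + 1/3*e13 - 29/18*e23 - 53/36*e123
step 3: 35/54*e1 + 95/216*e12 + 127/18*e13 + 601/108*e123
step 4: -7/9*e13 - 19/36*e123
Answer: -7/9*e13 - 19/36*e123


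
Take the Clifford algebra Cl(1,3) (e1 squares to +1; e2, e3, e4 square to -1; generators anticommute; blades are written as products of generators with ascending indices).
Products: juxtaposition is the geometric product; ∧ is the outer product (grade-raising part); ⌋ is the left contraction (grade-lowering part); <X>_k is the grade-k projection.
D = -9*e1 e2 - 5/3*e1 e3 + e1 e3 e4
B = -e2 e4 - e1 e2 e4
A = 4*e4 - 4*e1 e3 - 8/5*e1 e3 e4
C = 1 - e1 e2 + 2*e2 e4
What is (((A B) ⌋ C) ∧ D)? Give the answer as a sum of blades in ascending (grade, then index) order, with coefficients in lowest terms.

step 1: -4*e2 + 4*e1 e2 - 8/5*e2 e3 - 8/5*e1 e2 e3 + 4*e2 e3 e4 - 4*e1 e2 e3 e4
step 2: -4 + 4*e1 + 8*e4
step 3: 36*e1 e2 + 20/3*e1 e3 - 72*e1 e2 e4 - 52/3*e1 e3 e4
Answer: 36*e1 e2 + 20/3*e1 e3 - 72*e1 e2 e4 - 52/3*e1 e3 e4


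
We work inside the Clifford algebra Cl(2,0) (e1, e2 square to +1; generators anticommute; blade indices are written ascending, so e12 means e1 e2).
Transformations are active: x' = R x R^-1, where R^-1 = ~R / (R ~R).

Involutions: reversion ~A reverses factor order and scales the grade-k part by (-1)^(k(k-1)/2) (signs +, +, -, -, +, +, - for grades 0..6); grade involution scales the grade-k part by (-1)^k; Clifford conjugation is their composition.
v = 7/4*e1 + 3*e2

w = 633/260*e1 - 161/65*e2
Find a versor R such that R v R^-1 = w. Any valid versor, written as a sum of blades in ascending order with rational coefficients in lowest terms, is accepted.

Sketch: the shared square 193/16 makes R = v + w = 272/65*e1 + 34/65*e2 the natural versor; its sandwich fixes that direction, negates (v - w)/2, and sends v to w.
Answer: 272/65*e1 + 34/65*e2


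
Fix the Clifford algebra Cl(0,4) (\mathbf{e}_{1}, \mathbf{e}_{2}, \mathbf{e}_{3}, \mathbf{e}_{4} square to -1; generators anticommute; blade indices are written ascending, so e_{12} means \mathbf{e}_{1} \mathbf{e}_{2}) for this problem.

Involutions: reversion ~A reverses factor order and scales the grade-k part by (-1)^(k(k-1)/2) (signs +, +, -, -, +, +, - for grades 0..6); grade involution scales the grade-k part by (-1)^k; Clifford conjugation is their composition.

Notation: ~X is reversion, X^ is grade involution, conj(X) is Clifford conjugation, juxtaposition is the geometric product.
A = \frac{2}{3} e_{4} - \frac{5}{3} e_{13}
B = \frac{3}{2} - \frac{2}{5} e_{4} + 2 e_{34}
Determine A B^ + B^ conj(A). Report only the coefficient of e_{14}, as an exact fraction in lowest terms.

first term: -\frac{4}{15} + \frac{4}{3} e_{3} + e_{4} - \frac{5}{2} e_{13} + \frac{10}{3} e_{14} - \frac{2}{3} e_{134}
second term: \frac{4}{15} + \frac{4}{3} e_{3} - e_{4} + \frac{5}{2} e_{13} + \frac{10}{3} e_{14} + \frac{2}{3} e_{134}
Answer: \frac{20}{3}


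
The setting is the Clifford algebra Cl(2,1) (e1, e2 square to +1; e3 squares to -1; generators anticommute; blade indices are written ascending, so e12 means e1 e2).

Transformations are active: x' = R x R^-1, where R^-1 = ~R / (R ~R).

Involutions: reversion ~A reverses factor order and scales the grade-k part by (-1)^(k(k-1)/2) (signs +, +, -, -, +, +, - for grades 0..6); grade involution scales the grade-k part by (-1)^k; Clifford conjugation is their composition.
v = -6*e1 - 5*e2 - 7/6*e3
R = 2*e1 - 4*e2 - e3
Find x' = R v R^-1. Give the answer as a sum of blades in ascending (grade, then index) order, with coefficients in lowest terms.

~R = 2*e1 - 4*e2 - e3, and R ~R = 19, so R^-1 = ~R / (19).
R v = 41/6 - 34*e12 - 25/3*e13 - 1/3*e23
Answer: 424/57*e1 + 121/57*e2 + 17/38*e3


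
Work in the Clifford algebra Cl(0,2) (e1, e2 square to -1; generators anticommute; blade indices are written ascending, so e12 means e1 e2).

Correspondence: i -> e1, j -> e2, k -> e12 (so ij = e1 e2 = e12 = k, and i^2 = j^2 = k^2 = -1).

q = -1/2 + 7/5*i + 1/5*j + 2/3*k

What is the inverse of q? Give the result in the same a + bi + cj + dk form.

In blades: q = -1/2 + 7/5*e1 + 1/5*e2 + 2/3*e12.
With qbar = -1/2 - 7/5*e1 - 1/5*e2 - 2/3*e12 (scalar fixed, mapped units negated), q qbar = 97/36 (the sum of squared coefficients), so q^-1 = qbar / (97/36) = -18/97 - 252/485*e1 - 36/485*e2 - 24/97*e12; translating back:
Answer: -18/97 - 252/485*i - 36/485*j - 24/97*k


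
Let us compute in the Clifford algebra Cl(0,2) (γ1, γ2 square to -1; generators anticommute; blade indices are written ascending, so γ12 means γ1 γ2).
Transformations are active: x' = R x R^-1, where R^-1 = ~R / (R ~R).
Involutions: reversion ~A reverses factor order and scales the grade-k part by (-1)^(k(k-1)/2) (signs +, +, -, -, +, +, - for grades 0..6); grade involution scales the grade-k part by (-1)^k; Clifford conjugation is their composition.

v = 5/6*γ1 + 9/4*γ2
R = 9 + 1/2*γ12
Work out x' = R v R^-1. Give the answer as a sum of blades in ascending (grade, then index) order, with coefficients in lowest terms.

~R = 9 - 1/2*γ12, and R ~R = 325/4, so R^-1 = ~R / (325/4).
R v = 51/8*γ1 + 62/3*γ2
Answer: 1129/1950*γ1 + 3027/1300*γ2


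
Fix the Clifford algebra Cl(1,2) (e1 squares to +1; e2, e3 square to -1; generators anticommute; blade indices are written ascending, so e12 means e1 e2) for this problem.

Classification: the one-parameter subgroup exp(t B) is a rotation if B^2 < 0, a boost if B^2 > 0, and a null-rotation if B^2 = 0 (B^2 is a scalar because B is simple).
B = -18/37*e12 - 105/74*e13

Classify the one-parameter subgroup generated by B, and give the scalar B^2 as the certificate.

B^2 term by term: the squares give (-18/37)^2*(e12)^2 + (-105/74)^2*(e13)^2 = 324/1369*(+1) + 11025/5476*(+1) = 9/4 (each basis 2-blade squares to minus the product of its generators' squares); cross terms between blades sharing an index anticommute and cancel. So B^2 = 9/4.
Answer: boost, certificate B^2 = 9/4. The class reads off the invariant scalar 9/4 directly.


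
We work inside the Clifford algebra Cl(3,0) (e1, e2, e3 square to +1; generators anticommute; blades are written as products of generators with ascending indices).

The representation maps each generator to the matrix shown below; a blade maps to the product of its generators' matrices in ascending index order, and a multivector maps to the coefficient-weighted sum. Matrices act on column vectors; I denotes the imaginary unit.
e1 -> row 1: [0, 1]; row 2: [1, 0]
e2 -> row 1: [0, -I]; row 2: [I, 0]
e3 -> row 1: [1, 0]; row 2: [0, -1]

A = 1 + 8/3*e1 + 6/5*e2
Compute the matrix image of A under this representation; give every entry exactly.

M = (1)*1 + (8/3)*rho(e1) + (6/5)*rho(e2), summed entrywise (1 is the identity matrix):
Answer: row 1: [1, 8/3 - 6*I/5]; row 2: [8/3 + 6*I/5, 1]


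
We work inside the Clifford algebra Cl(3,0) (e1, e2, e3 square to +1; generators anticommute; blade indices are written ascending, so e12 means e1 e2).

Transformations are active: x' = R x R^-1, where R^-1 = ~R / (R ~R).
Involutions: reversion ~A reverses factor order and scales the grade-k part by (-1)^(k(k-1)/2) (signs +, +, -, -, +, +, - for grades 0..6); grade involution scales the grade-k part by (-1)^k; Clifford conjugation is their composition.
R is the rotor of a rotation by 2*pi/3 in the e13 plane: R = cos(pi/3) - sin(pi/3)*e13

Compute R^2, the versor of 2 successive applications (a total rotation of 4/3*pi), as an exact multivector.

Rotor phase runs at HALF the rotation angle; powers of one rotor simply add phase, so after 2 steps in e13 the phase is 2*pi/3 = 2*pi/3 and R^2 = cos(2*pi/3) - sin(2*pi/3)*e13.
cos(2*pi/3) = -1/2 and sin(2*pi/3) = sqrt(3)/2, so R^2 = -1/2 - sqrt(3)/2*e13. The net rotation is 4/3*pi; the rotor keeps the half-angle phase exactly.
Answer: -1/2 - sqrt(3)/2*e13


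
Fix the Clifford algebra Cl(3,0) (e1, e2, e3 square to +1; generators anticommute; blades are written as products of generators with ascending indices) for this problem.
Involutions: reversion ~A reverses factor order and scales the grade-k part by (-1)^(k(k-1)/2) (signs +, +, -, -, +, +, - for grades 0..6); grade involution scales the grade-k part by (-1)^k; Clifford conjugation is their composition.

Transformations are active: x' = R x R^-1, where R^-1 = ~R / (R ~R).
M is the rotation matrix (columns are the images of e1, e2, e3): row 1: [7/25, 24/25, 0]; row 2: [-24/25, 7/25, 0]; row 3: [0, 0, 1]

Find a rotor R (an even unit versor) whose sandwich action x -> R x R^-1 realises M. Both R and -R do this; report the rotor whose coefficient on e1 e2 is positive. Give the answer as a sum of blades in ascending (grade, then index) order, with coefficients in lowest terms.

Method: write R = a + b12*e1 e2 + b13*e1 e3 + b23*e2 e3 with a^2 + b12^2 + b13^2 + b23^2 = 1 (so R^-1 = ~R). Expanding the columns R e_j ~R gives tr M = 4a^2 - 1 and, from the antisymmetric part, M21 - M12 = -4a*b12, M13 - M31 = 4a*b13, M32 - M23 = -4a*b23.
Here tr M = 39/25, so a^2 = (1 + tr M)/4 = 16/25 and a = ±4/5. Taking a = 4/5: M21 - M12 = -48/25, M13 - M31 = 0, M32 - M23 = 0, giving b12 = 3/5, b13 = 0, b23 = 0, i.e. R = 4/5 + 3/5*e1 e2.
Its e1 e2 coefficient is already positive.
Answer: 4/5 + 3/5*e1 e2. Sheet selection: the two-to-one cover makes ±R indistinguishable at the matrix level (trace 39/25), so uniqueness comes from the required sign on e1 e2.


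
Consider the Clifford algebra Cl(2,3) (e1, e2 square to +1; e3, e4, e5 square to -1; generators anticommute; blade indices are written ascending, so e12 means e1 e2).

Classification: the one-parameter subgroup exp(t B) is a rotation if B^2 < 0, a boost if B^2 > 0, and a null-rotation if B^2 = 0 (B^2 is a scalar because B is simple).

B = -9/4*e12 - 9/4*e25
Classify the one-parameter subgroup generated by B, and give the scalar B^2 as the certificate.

B^2 term by term: the squares give (-9/4)^2*(e12)^2 + (-9/4)^2*(e25)^2 = 81/16*(-1) + 81/16*(+1) = 0 (each basis 2-blade squares to minus the product of its generators' squares); cross terms between blades sharing an index anticommute and cancel. So B^2 = 0.
Answer: null-rotation, certificate B^2 = 0. Because 0 is invariant under every versor sandwich, the classification follows from its sign alone.


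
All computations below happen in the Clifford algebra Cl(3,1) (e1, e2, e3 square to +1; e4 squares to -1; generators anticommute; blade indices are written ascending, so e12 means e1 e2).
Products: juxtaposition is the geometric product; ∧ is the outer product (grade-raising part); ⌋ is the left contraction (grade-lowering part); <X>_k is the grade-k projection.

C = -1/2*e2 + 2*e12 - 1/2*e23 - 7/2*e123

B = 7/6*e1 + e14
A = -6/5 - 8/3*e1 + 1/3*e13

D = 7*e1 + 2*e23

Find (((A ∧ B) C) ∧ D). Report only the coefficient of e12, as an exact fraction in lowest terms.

step 1: -7/5*e1 - 6/5*e14
step 2: -14/5*e2 + 7/10*e12 + 49/10*e23 - 12/5*e24 + 7/10*e123 - 3/5*e124 - 21/5*e234 + 3/5*e1234
step 3: 98/5*e12 + 343/10*e123 - 84/5*e124 + 147/5*e1234
Answer: 98/5


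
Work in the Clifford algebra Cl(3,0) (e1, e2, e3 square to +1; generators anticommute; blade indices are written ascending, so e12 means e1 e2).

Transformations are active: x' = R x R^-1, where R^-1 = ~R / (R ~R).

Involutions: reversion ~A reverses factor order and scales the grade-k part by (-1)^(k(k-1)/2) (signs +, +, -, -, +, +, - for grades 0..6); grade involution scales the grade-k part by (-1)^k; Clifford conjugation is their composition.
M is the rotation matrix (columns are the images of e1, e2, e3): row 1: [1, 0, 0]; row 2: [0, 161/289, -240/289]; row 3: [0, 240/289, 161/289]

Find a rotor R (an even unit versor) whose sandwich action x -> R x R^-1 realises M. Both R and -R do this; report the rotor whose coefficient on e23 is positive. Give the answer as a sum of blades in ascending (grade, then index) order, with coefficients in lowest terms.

Method: write R = a + b12*e12 + b13*e13 + b23*e23 with a^2 + b12^2 + b13^2 + b23^2 = 1 (so R^-1 = ~R). Expanding the columns R e_j ~R gives tr M = 4a^2 - 1 and, from the antisymmetric part, M21 - M12 = -4a*b12, M13 - M31 = 4a*b13, M32 - M23 = -4a*b23.
Here tr M = 611/289, so a^2 = (1 + tr M)/4 = 225/289 and a = ±15/17. Taking a = 15/17: M21 - M12 = 0, M13 - M31 = 0, M32 - M23 = 480/289, giving b12 = 0, b13 = 0, b23 = -8/17, i.e. R = 15/17 - 8/17*e23.
Its e23 coefficient is negative, so report the other preimage -R.
Answer: -15/17 + 8/17*e23. Why the constraint matters: R and -R act identically through the sandwich — M has trace 611/289 either way — so only the sign condition on e23 picks one of the two preimages.


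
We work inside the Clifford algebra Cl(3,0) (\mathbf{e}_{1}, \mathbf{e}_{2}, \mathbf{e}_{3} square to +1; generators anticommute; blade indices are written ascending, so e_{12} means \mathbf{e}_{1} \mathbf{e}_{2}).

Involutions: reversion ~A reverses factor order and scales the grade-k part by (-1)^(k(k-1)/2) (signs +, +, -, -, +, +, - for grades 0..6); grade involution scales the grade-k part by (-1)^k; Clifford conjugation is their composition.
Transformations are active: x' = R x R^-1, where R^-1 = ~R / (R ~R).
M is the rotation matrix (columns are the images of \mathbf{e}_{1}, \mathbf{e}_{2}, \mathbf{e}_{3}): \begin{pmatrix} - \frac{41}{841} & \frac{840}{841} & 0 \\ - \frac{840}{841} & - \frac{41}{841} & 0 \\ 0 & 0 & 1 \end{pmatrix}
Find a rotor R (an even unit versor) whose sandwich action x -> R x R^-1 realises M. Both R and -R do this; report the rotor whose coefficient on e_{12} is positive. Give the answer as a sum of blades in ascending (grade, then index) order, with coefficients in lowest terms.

Method: write R = a + b12*e_{12} + b13*e_{13} + b23*e_{23} with a^2 + b12^2 + b13^2 + b23^2 = 1 (so R^-1 = ~R). Expanding the columns R e_j ~R gives tr M = 4a^2 - 1 and, from the antisymmetric part, M21 - M12 = -4a*b12, M13 - M31 = 4a*b13, M32 - M23 = -4a*b23.
Here tr M = \frac{759}{841}, so a^2 = (1 + tr M)/4 = \frac{400}{841} and a = ±\frac{20}{29}. Taking a = \frac{20}{29}: M21 - M12 = -\frac{1680}{841}, M13 - M31 = 0, M32 - M23 = 0, giving b12 = \frac{21}{29}, b13 = 0, b23 = 0, i.e. R = \frac{20}{29} + \frac{21}{29} e_{12}.
Its e_{12} coefficient is already positive.
Answer: \frac{20}{29} + \frac{21}{29} e_{12}. Key observation: the double cover Spin(3) -> SO(3) sends R and -R to the same matrix (trace \frac{759}{841} here), so the stated sign of the e_{12} coefficient is what selects one sheet.


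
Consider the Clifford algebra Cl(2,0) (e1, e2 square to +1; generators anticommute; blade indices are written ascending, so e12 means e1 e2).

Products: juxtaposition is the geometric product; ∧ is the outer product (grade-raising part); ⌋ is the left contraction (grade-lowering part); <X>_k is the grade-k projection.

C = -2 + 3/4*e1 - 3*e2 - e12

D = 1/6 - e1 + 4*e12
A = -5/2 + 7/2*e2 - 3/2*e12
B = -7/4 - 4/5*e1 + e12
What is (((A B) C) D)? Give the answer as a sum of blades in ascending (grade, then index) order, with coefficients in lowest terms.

step 1: 47/8 - 3/2*e1 - 293/40*e2 + 117/40*e12
step 2: 481/40 - 1391/160*e1 - 587/160*e2 - 277/160*e12
step 3: 8459/480 + 1153/960*e1 - 35633/960*e2 + 42377/960*e12
Answer: 8459/480 + 1153/960*e1 - 35633/960*e2 + 42377/960*e12


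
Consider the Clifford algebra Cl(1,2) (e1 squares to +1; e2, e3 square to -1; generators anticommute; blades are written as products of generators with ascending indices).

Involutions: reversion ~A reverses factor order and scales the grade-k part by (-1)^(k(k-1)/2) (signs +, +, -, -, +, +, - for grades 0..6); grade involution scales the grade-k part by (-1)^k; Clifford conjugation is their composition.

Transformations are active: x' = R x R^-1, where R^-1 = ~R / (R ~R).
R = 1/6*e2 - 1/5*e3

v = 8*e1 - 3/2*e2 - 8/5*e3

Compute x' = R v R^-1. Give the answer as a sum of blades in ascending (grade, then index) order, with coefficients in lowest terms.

~R = 1/6*e2 - 1/5*e3, and R ~R = -61/900, so R^-1 = ~R / (-61/900).
R v = -7/100 - 4/3*e1 e2 + 8/5*e1 e3 - 17/30*e2 e3
Answer: -8*e1 + 225/122*e2 + 362/305*e3


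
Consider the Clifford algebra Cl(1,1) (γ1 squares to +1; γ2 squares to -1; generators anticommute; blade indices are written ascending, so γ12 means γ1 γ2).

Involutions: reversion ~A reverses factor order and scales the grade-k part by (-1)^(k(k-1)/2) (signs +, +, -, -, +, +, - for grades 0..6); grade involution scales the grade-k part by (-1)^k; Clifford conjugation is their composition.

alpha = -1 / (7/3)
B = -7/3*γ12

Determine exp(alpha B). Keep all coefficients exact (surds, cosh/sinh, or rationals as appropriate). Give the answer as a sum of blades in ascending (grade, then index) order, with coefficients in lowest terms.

B^2 = (-7/3)^2*(γ12)^2 = 49/9*(+1) = 49/9 (a basis 2-blade squares to minus the product of its generators' squares).
B^2 = 49/9 — B^2 > 0, so the exponential closes hyperbolically: l = 7/3, alpha*l = -1, so exp(alpha B) = cosh(-1) + (sinh(-1)/(7/3))*B = cosh(1) + (-3*sinh(1)/7)*B.
Answer: cosh(1) + sinh(1)*γ12


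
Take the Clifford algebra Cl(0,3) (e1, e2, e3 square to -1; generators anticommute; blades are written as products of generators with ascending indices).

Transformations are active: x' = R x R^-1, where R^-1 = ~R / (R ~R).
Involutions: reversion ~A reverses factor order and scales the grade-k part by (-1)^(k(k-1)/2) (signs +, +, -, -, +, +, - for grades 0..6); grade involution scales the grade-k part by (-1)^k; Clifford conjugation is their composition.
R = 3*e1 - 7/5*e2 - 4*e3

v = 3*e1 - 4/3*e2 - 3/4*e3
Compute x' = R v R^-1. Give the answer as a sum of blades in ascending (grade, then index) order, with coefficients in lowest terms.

~R = 3*e1 - 7/5*e2 - 4*e3, and R ~R = -674/25, so R^-1 = ~R / (-674/25).
R v = -208/15 + 1/5*e1 e2 + 39/4*e1 e3 - 257/60*e2 e3
Answer: 29/337*e1 - 36/337*e2 - 13607/4044*e3


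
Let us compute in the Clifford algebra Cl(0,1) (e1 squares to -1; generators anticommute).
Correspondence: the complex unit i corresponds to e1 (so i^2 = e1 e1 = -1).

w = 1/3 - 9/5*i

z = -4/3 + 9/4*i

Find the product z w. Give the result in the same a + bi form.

In blades: z = -4/3 + 9/4*e1, w = 1/3 - 9/5*e1.
Distribute z over w term by term (generator squares from the signature, products reordered to ascending indices): (-4/3)*w = -4/9 + 12/5*e1; (9/4*e1)*w = 81/20 + 3/4*e1.
Sum: 649/180 + 63/20*e1; translating back through the correspondence:
Answer: 649/180 + 63/20*i


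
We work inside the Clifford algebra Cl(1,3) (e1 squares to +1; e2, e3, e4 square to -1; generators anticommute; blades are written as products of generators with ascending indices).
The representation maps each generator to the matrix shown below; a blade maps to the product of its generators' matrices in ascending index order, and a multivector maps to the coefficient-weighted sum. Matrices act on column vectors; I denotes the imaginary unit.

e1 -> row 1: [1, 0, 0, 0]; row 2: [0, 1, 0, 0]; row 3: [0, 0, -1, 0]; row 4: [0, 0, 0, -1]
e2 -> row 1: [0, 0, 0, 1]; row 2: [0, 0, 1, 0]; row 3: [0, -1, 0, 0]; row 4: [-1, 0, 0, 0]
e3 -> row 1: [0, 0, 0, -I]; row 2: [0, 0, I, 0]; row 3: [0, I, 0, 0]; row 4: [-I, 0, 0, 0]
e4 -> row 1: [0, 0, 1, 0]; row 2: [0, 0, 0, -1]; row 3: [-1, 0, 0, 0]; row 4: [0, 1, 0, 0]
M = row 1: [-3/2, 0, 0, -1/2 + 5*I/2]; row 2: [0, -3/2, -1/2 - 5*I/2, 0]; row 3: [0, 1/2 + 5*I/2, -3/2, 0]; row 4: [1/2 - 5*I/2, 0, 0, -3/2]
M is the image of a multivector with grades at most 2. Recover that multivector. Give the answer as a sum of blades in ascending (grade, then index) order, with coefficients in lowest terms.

Method: the blade images are trace-orthogonal — tr(rho(e_A) rho(e_B)^-1) = 4 if A = B and 0 otherwise — and rho(e_A)^-1 = (e_A)^2 * rho(e_A) with (e_A)^2 = +1 or -1, so the coefficient of e_A in the preimage is (e_A)^2 * tr(M rho(e_A))/4.
Nonzero projections over blades of grade <= 2: 1: (1)^2 = +1, tr(M 1) = -6, coefficient -3/2; e2: (e2)^2 = -1, tr(M rho(e2)) = 2, coefficient -1/2; e1 e3: (e1 e3)^2 = +1, tr(M rho(e1 e3)) = -10, coefficient -5/2. Every other blade of grade <= 2 projects to 0.
Answer: -3/2 - 1/2*e2 - 5/2*e1 e3


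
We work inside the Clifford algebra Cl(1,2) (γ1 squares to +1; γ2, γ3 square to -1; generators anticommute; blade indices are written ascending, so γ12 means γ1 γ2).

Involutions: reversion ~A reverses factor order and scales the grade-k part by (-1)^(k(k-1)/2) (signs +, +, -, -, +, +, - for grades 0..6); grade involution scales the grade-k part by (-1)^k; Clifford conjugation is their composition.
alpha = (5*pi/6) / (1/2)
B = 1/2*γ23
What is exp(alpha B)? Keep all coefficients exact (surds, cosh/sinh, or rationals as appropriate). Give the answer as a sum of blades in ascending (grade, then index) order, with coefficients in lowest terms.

B^2 = (1/2)^2*(γ23)^2 = 1/4*(-1) = -1/4 (a basis 2-blade squares to minus the product of its generators' squares).
B^2 = -1/4 — the negative square puts this in the circular regime; l = 1/2, alpha*l = 5*pi/6, so exp(alpha B) = cos(5*pi/6) + (sin(5*pi/6)/(1/2))*B = -sqrt(3)/2 + (1)*B.
Answer: -sqrt(3)/2 + 1/2*γ23


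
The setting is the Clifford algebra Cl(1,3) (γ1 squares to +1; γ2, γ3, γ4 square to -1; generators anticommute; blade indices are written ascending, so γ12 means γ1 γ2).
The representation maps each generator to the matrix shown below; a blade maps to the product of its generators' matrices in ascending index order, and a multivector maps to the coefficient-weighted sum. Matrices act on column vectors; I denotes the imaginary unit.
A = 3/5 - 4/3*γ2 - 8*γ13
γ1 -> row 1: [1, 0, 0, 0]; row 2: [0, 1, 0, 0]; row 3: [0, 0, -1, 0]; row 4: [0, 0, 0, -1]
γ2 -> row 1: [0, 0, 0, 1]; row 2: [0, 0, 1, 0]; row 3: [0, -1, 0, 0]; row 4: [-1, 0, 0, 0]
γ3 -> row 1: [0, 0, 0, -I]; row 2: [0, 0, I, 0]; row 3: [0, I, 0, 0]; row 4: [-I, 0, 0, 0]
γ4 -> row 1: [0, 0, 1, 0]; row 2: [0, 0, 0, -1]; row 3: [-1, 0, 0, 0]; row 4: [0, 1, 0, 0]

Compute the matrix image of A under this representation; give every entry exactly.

Bivector images (products of the table entries): rho(γ13) = rho(γ1)rho(γ3) = row 1: [0, 0, 0, -I]; row 2: [0, 0, I, 0]; row 3: [0, -I, 0, 0]; row 4: [I, 0, 0, 0].
M = (3/5)*1 + (-4/3)*rho(γ2) + (-8)*rho(γ13), summed entrywise (1 is the identity matrix):
Answer: row 1: [3/5, 0, 0, -4/3 + 8*I]; row 2: [0, 3/5, -4/3 - 8*I, 0]; row 3: [0, 4/3 + 8*I, 3/5, 0]; row 4: [4/3 - 8*I, 0, 0, 3/5]


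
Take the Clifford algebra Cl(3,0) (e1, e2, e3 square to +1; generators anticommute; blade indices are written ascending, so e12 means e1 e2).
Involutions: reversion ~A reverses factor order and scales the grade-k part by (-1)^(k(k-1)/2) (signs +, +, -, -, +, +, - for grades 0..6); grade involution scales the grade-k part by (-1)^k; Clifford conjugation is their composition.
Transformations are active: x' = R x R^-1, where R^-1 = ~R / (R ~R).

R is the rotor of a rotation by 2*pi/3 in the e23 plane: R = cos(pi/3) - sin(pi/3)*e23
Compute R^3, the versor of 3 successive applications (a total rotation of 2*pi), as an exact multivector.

Half-angle bookkeeping: 3 applications in e23 add up to rotor phase 3*pi/3 = pi, so R^3 = cos(pi) - sin(pi)*e23.
cos(pi) = -1 and sin(pi) = 0, so R^3 = -1. The total rotation 2*pi is 1 full turn, so every vector returns to itself, yet the rotor is -1, on the OTHER sheet of the double cover (an odd number of 2*pi turns).
Answer: -1


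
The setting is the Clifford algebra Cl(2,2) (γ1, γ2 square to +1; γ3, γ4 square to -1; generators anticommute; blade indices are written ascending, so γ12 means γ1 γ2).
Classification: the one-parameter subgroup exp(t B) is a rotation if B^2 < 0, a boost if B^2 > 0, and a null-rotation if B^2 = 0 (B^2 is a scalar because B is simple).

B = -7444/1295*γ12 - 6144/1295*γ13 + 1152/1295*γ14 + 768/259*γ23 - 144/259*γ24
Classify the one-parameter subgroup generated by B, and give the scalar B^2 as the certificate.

B^2 term by term: the squares give (-7444/1295)^2*(γ12)^2 + (-6144/1295)^2*(γ13)^2 + (1152/1295)^2*(γ14)^2 + (768/259)^2*(γ23)^2 + (-144/259)^2*(γ24)^2 = 55413136/1677025*(-1) + 37748736/1677025*(+1) + 1327104/1677025*(+1) + 589824/67081*(+1) + 20736/67081*(+1) = -16/25 (each basis 2-blade squares to minus the product of its generators' squares); cross terms between blades sharing an index anticommute and cancel; the commuting (index-disjoint) pairs give grade-4 terms 2*c*c'*(blade product), which cancel blade by blade — γ1234: -1769472/335405 + 1769472/335405 = 0 — confirming B is simple. So B^2 = -16/25.
Answer: rotation, certificate B^2 = -16/25. One invariant decides it: the square -16/25 survives every conjugation, and its sign is exactly the classification.


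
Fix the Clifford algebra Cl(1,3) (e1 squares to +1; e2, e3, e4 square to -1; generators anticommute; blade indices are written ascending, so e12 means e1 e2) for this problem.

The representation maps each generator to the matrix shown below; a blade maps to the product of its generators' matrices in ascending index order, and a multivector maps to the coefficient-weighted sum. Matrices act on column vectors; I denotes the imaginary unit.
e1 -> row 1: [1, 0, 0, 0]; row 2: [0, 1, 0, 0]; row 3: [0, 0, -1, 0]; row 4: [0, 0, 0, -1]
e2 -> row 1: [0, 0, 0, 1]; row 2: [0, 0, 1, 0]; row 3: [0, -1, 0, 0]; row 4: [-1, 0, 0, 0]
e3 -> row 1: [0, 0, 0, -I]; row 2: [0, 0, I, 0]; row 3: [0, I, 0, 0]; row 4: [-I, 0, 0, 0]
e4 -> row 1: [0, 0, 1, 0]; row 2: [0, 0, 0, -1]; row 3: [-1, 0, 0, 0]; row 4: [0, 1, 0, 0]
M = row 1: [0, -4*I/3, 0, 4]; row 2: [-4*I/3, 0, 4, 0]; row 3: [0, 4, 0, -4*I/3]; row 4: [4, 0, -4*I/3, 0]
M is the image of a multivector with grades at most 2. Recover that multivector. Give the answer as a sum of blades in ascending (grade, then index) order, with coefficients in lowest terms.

Method: the blade images are trace-orthogonal — tr(rho(e_A) rho(e_B)^-1) = 4 if A = B and 0 otherwise — and rho(e_A)^-1 = (e_A)^2 * rho(e_A) with (e_A)^2 = +1 or -1, so the coefficient of e_A in the preimage is (e_A)^2 * tr(M rho(e_A))/4.
Nonzero projections over blades of grade <= 2: e12: (e12)^2 = +1, tr(M rho(e12)) = 16, coefficient 4; e34: (e34)^2 = -1, tr(M rho(e34)) = -16/3, coefficient 4/3. Every other blade of grade <= 2 projects to 0.
Answer: 4*e12 + 4/3*e34


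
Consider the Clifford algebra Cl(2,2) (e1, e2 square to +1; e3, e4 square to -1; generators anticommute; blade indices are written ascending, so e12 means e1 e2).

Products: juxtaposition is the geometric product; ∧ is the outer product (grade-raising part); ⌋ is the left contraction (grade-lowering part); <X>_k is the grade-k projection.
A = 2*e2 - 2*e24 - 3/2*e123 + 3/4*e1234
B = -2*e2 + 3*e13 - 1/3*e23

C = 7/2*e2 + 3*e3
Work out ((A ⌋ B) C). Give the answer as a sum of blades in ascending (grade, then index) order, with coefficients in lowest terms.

step 1: -4 - 2/3*e3
step 2: 2 - 14*e2 - 12*e3 + 7/3*e23
Answer: 2 - 14*e2 - 12*e3 + 7/3*e23


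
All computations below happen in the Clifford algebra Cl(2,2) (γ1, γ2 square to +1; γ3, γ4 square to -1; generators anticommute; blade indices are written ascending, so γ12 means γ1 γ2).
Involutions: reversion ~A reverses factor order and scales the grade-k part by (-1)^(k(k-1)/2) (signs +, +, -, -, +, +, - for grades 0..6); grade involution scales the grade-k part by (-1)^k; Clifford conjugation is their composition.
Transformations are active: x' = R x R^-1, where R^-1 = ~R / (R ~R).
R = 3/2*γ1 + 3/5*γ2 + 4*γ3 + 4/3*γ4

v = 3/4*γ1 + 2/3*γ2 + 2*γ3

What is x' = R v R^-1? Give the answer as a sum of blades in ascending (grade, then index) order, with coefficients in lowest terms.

~R = 3/2*γ1 + 3/5*γ2 + 4*γ3 + 4/3*γ4, and R ~R = -13651/900, so R^-1 = ~R / (-13651/900).
R v = -259/40 + 11/20*γ12 - γ14 - 22/15*γ23 - 8/9*γ24 - 8/3*γ34
Answer: 28977/54604*γ1 - 6323/40953*γ2 + 19318/13651*γ3 + 15540/13651*γ4


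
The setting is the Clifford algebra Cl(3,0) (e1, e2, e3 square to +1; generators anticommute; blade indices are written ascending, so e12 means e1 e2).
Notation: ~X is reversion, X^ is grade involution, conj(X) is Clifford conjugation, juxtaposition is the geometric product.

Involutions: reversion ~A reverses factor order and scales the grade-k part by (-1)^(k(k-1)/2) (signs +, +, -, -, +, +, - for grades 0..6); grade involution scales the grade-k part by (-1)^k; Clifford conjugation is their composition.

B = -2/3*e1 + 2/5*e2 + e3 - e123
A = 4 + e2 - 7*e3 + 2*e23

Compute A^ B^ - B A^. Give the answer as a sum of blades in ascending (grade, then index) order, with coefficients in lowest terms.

first term: -33/5 + 2/3*e1 - 18/5*e2 - 16/5*e3 + 23/3*e12 - 11/3*e13 + 19/5*e23 + 16/3*e123
second term: 33/5 - 2/3*e1 - 2/5*e2 + 24/5*e3 - 19/3*e12 - 17/3*e13 + 19/5*e23 - 16/3*e123
Answer: -66/5 + 4/3*e1 - 16/5*e2 - 8*e3 + 14*e12 + 2*e13 + 32/3*e123


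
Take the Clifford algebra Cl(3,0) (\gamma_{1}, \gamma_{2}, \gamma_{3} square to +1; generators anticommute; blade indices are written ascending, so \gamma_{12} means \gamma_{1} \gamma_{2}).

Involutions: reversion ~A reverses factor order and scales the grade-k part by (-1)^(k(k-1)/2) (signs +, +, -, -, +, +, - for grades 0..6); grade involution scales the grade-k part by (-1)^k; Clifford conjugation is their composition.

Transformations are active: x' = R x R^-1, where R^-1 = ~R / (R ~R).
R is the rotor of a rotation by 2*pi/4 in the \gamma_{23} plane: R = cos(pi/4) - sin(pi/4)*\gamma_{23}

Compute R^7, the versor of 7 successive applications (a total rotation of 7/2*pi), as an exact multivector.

The rotor phase is half the rotation angle and phases add under composition, so 7 steps in the \gamma_{23} plane accumulate phase 7*(pi/4) = \frac{7 \pi}{4}: R^7 = cos(\frac{7 \pi}{4}) - sin(\frac{7 \pi}{4})*\gamma_{23}.
cos(\frac{7 \pi}{4}) = \frac{\sqrt{2}}{2} and sin(\frac{7 \pi}{4}) = - \frac{\sqrt{2}}{2}, so R^7 = \frac{\sqrt{2}}{2} + \frac{\sqrt{2}}{2} \gamma_{23}. The net rotation is 3/2*pi (after discarding 1 full turn, each of which contributes a factor -1 to the rotor); the rotor keeps the half-angle phase exactly.
Answer: \frac{\sqrt{2}}{2} + \frac{\sqrt{2}}{2} \gamma_{23}


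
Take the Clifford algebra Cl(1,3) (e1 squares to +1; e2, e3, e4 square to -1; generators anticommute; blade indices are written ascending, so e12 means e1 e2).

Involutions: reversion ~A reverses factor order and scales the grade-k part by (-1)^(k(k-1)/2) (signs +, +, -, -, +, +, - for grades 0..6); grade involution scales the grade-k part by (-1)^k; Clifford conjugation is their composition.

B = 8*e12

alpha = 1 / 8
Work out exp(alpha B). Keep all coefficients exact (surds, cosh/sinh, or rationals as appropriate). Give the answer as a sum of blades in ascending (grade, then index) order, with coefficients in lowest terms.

B^2 = (8)^2*(e12)^2 = 64*(+1) = 64 (a basis 2-blade squares to minus the product of its generators' squares).
B^2 = 64 — the series telescopes hyperbolically here: l = 8, alpha*l = 1, so exp(alpha B) = cosh(1) + (sinh(1)/8)*B = cosh(1) + (sinh(1)/8)*B.
Answer: cosh(1) + sinh(1)*e12


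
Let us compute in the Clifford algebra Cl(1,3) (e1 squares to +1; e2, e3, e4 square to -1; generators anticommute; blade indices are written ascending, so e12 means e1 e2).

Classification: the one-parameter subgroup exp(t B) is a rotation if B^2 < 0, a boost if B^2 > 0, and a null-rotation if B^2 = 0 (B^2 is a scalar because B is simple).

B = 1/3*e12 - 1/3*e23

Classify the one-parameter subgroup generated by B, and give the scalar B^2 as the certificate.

B^2 term by term: the squares give (1/3)^2*(e12)^2 + (-1/3)^2*(e23)^2 = 1/9*(+1) + 1/9*(-1) = 0 (each basis 2-blade squares to minus the product of its generators' squares); cross terms between blades sharing an index anticommute and cancel. So B^2 = 0.
Answer: null-rotation, certificate B^2 = 0. Why this suffices: the scalar 0 survives any versor conjugation, so its sign alone determines the class however B is presented.


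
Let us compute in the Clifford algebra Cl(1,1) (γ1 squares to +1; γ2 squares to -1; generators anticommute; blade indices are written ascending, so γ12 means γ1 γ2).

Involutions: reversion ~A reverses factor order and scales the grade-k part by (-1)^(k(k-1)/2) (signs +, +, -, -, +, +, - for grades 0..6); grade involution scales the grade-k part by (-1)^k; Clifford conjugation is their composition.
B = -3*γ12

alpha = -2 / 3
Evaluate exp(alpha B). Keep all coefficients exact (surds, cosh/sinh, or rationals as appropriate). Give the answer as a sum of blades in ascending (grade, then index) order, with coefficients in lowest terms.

B^2 = (-3)^2*(γ12)^2 = 9*(+1) = 9 (a basis 2-blade squares to minus the product of its generators' squares).
B^2 = 9 — B^2 > 0, so the exponential closes hyperbolically: l = 3, alpha*l = -2, so exp(alpha B) = cosh(-2) + (sinh(-2)/3)*B = cosh(2) + (-sinh(2)/3)*B.
Answer: cosh(2) + sinh(2)*γ12


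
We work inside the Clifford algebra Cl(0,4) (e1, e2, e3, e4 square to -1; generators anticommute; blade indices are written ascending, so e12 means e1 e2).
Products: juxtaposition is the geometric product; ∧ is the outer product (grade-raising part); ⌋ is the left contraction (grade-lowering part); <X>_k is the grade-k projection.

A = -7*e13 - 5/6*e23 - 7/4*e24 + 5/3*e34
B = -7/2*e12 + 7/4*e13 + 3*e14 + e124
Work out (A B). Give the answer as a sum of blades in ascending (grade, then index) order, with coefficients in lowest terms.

step 1: 49/4 + 7/4*e1 + 161/24*e12 - 25/12*e13 + 217/24*e14 - 49/2*e23 - 21*e34 - 5/3*e123 - 5/6*e134 + 7*e234 - 253/48*e1234
Answer: 49/4 + 7/4*e1 + 161/24*e12 - 25/12*e13 + 217/24*e14 - 49/2*e23 - 21*e34 - 5/3*e123 - 5/6*e134 + 7*e234 - 253/48*e1234
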